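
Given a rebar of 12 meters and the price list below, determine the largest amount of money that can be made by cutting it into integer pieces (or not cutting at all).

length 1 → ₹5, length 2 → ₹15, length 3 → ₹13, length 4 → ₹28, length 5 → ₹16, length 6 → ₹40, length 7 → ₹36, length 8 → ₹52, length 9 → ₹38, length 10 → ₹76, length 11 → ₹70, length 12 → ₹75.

91

Consider every possible first cut. r[k] is the best of p[i]+r[k−i] over all sellable i≤k.
r[1] = 5
r[2] = max(5+5, 15+0) = 15
r[3] = max(5+15, 15+5, 13+0) = 20
r[4] = max(5+20, 15+15, 13+5, 28+0) = 30
r[5] = max(5+30, 15+20, 13+15, 28+5, 16+0) = 35
r[6] = max(5+35, 15+30, 13+20, 28+15, 16+5, 40+0) = 45
r[7] = max(5+45, 15+35, 13+30, …, 40+5, 36+0) = 50
r[8] = max(5+50, 15+45, 13+35, …, 36+5, 52+0) = 60
r[9] = max(5+60, 15+50, 13+45, …, 52+5, 38+0) = 65
r[10] = max(5+65, 15+60, 13+50, …, 38+5, 76+0) = 76
r[11] = max(5+76, 15+65, 13+60, …, 76+5, 70+0) = 81
r[12] = max(5+81, 15+76, 13+65, …, 70+5, 75+0) = 91
One optimal cutting: 10 + 2 → ₹76 + ₹15 = ₹91.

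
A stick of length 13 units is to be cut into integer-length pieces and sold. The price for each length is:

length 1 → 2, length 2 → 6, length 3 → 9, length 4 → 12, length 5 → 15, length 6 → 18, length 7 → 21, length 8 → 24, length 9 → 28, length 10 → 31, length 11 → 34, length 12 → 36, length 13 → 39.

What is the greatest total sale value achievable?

40

Build r[k] bottom-up: r[k] = max over allowed piece i of (p[i] + r[k−i]).
r[1] = 2
r[2] = max(2+2, 6+0) = 6
r[3] = max(2+6, 6+2, 9+0) = 9
r[4] = max(2+9, 6+6, 9+2, 12+0) = 12
r[5] = max(2+12, 6+9, 9+6, 12+2, 15+0) = 15
r[6] = max(2+15, 6+12, 9+9, 12+6, 15+2, 18+0) = 18
r[7] = max(2+18, 6+15, 9+12, …, 18+2, 21+0) = 21
r[8] = max(2+21, 6+18, 9+15, …, 21+2, 24+0) = 24
r[9] = max(2+24, 6+21, 9+18, …, 24+2, 28+0) = 28
r[10] = max(2+28, 6+24, 9+21, …, 28+2, 31+0) = 31
r[11] = max(2+31, 6+28, 9+24, …, 31+2, 34+0) = 34
r[12] = max(2+34, 6+31, 9+28, …, 34+2, 36+0) = 37
r[13] = max(2+37, 6+34, 9+31, …, 36+2, 39+0) = 40
One optimal cutting: 9 + 2 + 2 → 28 + 6 + 6 = 40.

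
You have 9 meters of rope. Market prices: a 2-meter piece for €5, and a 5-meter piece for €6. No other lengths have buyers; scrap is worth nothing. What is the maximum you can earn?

Build best[k] bottom-up: best[k] = max over allowed piece i of (p[i] + best[k−i]).
best[1] = 0
best[2] = 5
best[3] = 5
best[4] = 10  (first piece 2, then best[2]=5)
best[5] = max(5+5, 6+0) = 10
best[6] = max(5+10, 6+0) = 15
best[7] = max(5+10, 6+5) = 15
best[8] = max(5+15, 6+5) = 20
best[9] = max(5+15, 6+10) = 20
One optimal cutting: pieces 2 + 2 + 2 + 2 with 1 meter of scrap → €20.

20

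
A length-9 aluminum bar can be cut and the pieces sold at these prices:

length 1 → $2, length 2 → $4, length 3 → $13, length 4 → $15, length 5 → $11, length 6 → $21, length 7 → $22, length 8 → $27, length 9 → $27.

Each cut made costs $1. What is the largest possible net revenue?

Build r[k] bottom-up: r[k] = max over allowed piece i of (p[i] + r[k−i]) − 1 per cut.
r[1] = 2
r[2] = max(2+2-1, 4+0) = 4
r[3] = max(2+4-1, 4+2-1, 13+0) = 13
r[4] = max(2+13-1, 4+4-1, 13+2-1, 15+0) = 15
r[5] = max(2+15-1, 4+13-1, 13+4-1, 15+2-1, 11+0) = 16
r[6] = max(2+16-1, 4+15-1, 13+13-1, 15+4-1, 11+2-1, 21+0) = 25
r[7] = max(2+25-1, 4+16-1, 13+15-1, …, 21+2-1, 22+0) = 27
r[8] = max(2+27-1, 4+25-1, 13+16-1, …, 22+2-1, 27+0) = 29
r[9] = max(2+29-1, 4+27-1, 13+25-1, …, 27+2-1, 27+0) = 37
One optimal plan: pieces 3 + 3 + 3 (2 cuts) → $39 − $2 = $37.

37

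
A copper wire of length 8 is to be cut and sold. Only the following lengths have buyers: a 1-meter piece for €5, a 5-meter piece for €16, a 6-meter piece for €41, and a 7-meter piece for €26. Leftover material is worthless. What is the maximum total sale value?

51

Let f[k] be the best obtainable value from length k. For each k, try every first piece i and keep the best of price[i] + f[k−i].
f[1] = 5
f[2] = 10  (first piece 1, then f[1]=5)
f[3] = 15  (first piece 1, then f[2]=10)
f[4] = 20  (first piece 1, then f[3]=15)
f[5] = 25  (first piece 1, then f[4]=20)
f[6] = 41
f[7] = 46  (first piece 1, then f[6]=41)
f[8] = 51  (first piece 1, then f[7]=46)
One optimal cutting: 6 + 1 + 1 → €51.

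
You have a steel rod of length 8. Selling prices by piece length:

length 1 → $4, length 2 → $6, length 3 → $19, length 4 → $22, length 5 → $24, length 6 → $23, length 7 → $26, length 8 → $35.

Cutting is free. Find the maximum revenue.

46

Let v[k] be the best obtainable value from length k. For each k, try every first piece i and keep the best of price[i] + v[k−i].
v[1] = 4
v[2] = 8  (first piece 1, then v[1]=4)
v[3] = 19
v[4] = 23  (first piece 1, then v[3]=19)
v[5] = 27  (first piece 1, then v[4]=23)
v[6] = 38  (first piece 3, then v[3]=19)
v[7] = 42  (first piece 1, then v[6]=38)
v[8] = 46  (first piece 1, then v[7]=42)
One optimal cutting: 3 + 3 + 1 + 1 → $19 + $19 + $4 + $4 = $46.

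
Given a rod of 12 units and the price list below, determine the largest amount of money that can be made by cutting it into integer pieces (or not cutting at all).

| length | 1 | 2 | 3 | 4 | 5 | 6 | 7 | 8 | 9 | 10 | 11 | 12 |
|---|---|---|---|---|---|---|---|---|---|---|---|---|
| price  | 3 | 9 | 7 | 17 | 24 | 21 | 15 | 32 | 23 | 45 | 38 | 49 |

Let v[k] be the best obtainable value from length k. For each k, try every first piece i and keep the best of price[i] + v[k−i].
v[1] = 3
v[2] = max(3+3, 9+0) = 9
v[3] = max(3+9, 9+3, 7+0) = 12
v[4] = max(3+12, 9+9, 7+3, 17+0) = 18
v[5] = max(3+18, 9+12, 7+9, 17+3, 24+0) = 24
v[6] = max(3+24, 9+18, 7+12, 17+9, 24+3, 21+0) = 27
v[7] = max(3+27, 9+24, 7+18, …, 21+3, 15+0) = 33
v[8] = max(3+33, 9+27, 7+24, …, 15+3, 32+0) = 36
v[9] = max(3+36, 9+33, 7+27, …, 32+3, 23+0) = 42
v[10] = max(3+42, 9+36, 7+33, …, 23+3, 45+0) = 48
v[11] = max(3+48, 9+42, 7+36, …, 45+3, 38+0) = 51
v[12] = max(3+51, 9+48, 7+42, …, 38+3, 49+0) = 57
One optimal cutting: 5 + 5 + 2 → €24 + €24 + €9 = €57.

57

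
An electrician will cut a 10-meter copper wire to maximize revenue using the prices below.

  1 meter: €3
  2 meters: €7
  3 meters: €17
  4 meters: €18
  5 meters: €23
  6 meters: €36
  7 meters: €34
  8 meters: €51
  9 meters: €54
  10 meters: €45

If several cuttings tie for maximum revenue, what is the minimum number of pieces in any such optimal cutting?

2

Let r[k] be the best obtainable value from length k. For each k, try every first piece i and keep the best of price[i] + r[k−i].
r[1] = 3
r[2] = 7
r[3] = 17
r[4] = 20  (first piece 1, then r[3]=17)
r[5] = 24  (first piece 2, then r[3]=17)
r[6] = 36
r[7] = 39  (first piece 1, then r[6]=36)
r[8] = 51
r[9] = 54  (first piece 1, then r[8]=51)
r[10] = 58  (first piece 2, then r[8]=51)
Maximum revenue is €58.
Now minimize piece count subject to staying optimal: for each k, pieces[k] = 1 + min over i with p[i]+r[k−i]=r[k] of pieces[k−i].
pieces[7] = 2
pieces[8] = 1
pieces[9] = 1
pieces[10] = 2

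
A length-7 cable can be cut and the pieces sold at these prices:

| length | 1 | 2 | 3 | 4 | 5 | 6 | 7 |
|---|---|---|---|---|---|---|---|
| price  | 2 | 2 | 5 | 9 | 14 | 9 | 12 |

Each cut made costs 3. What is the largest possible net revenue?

13

Consider every possible first cut. v[k] is the best of p[i]+v[k−i] over all sellable i≤k, charging 3 whenever i<k.
v[1] = 2
v[2] = 2
v[3] = 5
v[4] = 9
v[5] = 14
v[6] = 13  (first piece 1, then v[5]=14)
v[7] = 13  (first piece 2, then v[5]=14)
One optimal plan: pieces 5 + 2 (1 cut) → 16 − 3 = 13.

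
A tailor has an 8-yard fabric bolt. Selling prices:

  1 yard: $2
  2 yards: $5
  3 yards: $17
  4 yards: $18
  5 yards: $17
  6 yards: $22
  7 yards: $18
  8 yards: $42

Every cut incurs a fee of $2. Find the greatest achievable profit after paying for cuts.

Consider every possible first cut. v[k] is the best of p[i]+v[k−i] over all sellable i≤k, charging 2 whenever i<k.
v[1] = 2
v[2] = max(2+2-2, 5+0) = 5
v[3] = max(2+5-2, 5+2-2, 17+0) = 17
v[4] = max(2+17-2, 5+5-2, 17+2-2, 18+0) = 18
v[5] = max(2+18-2, 5+17-2, 17+5-2, 18+2-2, 17+0) = 20
v[6] = max(2+20-2, 5+18-2, 17+17-2, 18+5-2, 17+2-2, 22+0) = 32
v[7] = max(2+32-2, 5+20-2, 17+18-2, …, 22+2-2, 18+0) = 33
v[8] = max(2+33-2, 5+32-2, 17+20-2, …, 18+2-2, 42+0) = 42
Best is to make no cuts and sell whole for $42.

42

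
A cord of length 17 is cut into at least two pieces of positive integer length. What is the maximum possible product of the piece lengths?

486

Define m[k] = max over 1≤i<k of i · max(k−i, m[k−i]); the inner max lets the remainder stay uncut if that's better.
Small cases: m[2]=1, m[3]=2, m[4]=4, m[5]=6, m[6]=9, m[7]=12, m[8]=18, m[9]=27.
m[10] = 2·max(8,18) = 2·18 = 36
m[11] = 2·max(9,27) = 2·27 = 54
m[12] = 3·max(9,27) = 3·27 = 81
m[13] = 2·max(11,54) = 2·54 = 108
m[14] = 2·max(12,81) = 2·81 = 162
m[15] = 3·max(12,81) = 3·81 = 243
m[16] = 2·max(14,162) = 2·162 = 324
m[17] = 2·max(15,243) = 2·243 = 486
One optimal split: 3 + 3 + 3 + 3 + 3 + 2; product 3·3·3·3·3·2 = 486.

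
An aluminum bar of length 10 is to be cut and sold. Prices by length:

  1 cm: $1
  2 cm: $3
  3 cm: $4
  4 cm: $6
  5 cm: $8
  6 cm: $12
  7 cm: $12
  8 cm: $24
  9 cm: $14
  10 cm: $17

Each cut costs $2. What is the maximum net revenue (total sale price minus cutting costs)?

25

Let v[k] be the best obtainable value from length k. For each k, try every first piece i and keep the best of price[i] + v[k−i] minus the 2 cut fee when i<k.
v[1] = 1
v[2] = 3
v[3] = 4
v[4] = 6
v[5] = 8
v[6] = 12
v[7] = 12
v[8] = 24
v[9] = 23  (first piece 1, then v[8]=24)
v[10] = 25  (first piece 2, then v[8]=24)
One optimal plan: pieces 8 + 2 (1 cut) → $27 − $2 = $25.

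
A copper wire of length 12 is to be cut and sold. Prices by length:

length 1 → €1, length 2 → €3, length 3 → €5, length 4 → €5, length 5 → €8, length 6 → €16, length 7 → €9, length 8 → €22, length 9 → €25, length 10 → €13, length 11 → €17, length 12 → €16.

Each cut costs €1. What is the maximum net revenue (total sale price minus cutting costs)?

31

Build r[k] bottom-up: r[k] = max over allowed piece i of (p[i] + r[k−i]) − 1 per cut.
r[1] = 1
r[2] = max(1+1-1, 3+0) = 3
r[3] = max(1+3-1, 3+1-1, 5+0) = 5
r[4] = max(1+5-1, 3+3-1, 5+1-1, 5+0) = 5
r[5] = max(1+5-1, 3+5-1, 5+3-1, 5+1-1, 8+0) = 8
r[6] = max(1+8-1, 3+5-1, 5+5-1, 5+3-1, 8+1-1, 16+0) = 16
r[7] = max(1+16-1, 3+8-1, 5+5-1, …, 16+1-1, 9+0) = 16
r[8] = max(1+16-1, 3+16-1, 5+8-1, …, 9+1-1, 22+0) = 22
r[9] = max(1+22-1, 3+16-1, 5+16-1, …, 22+1-1, 25+0) = 25
r[10] = max(1+25-1, 3+22-1, 5+16-1, …, 25+1-1, 13+0) = 25
r[11] = max(1+25-1, 3+25-1, 5+22-1, …, 13+1-1, 17+0) = 27
r[12] = max(1+27-1, 3+25-1, 5+25-1, …, 17+1-1, 16+0) = 31
One optimal plan: pieces 6 + 6 (1 cut) → €32 − €1 = €31.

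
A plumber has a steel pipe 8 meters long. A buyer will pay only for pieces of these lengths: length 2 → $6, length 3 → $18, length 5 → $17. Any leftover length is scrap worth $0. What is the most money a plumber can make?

Let r[k] be the best obtainable value from length k. For each k, try every first piece i and keep the best of price[i] + r[k−i].
r[1] = 0
r[2] = 6
r[3] = 18
r[4] = 18
r[5] = 24  (first piece 2, then r[3]=18)
r[6] = 36  (first piece 3, then r[3]=18)
r[7] = 36
r[8] = 42  (first piece 2, then r[6]=36)
One optimal cutting: 3 + 3 + 2 → $42.

42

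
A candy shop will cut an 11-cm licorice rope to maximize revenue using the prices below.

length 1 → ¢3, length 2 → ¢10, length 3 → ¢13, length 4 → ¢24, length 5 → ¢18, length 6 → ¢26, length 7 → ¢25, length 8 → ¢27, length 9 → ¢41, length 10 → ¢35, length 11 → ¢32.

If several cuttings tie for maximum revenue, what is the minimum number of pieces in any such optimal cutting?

3

Build r[k] bottom-up: r[k] = max over allowed piece i of (p[i] + r[k−i]).
r[1] = 3
r[2] = max(3+3, 10+0) = 10
r[3] = max(3+10, 10+3, 13+0) = 13
r[4] = max(3+13, 10+10, 13+3, 24+0) = 24
r[5] = max(3+24, 10+13, 13+10, 24+3, 18+0) = 27
r[6] = max(3+27, 10+24, 13+13, 24+10, 18+3, 26+0) = 34
r[7] = max(3+34, 10+27, 13+24, …, 26+3, 25+0) = 37
r[8] = max(3+37, 10+34, 13+27, …, 25+3, 27+0) = 48
r[9] = max(3+48, 10+37, 13+34, …, 27+3, 41+0) = 51
r[10] = max(3+51, 10+48, 13+37, …, 41+3, 35+0) = 58
r[11] = max(3+58, 10+51, 13+48, …, 35+3, 32+0) = 61
Maximum revenue is ¢61.
Now minimize piece count subject to staying optimal: for each k, pieces[k] = 1 + min over i with p[i]+r[k−i]=r[k] of pieces[k−i].
pieces[8] = 2
pieces[9] = 3
pieces[10] = 3
pieces[11] = 3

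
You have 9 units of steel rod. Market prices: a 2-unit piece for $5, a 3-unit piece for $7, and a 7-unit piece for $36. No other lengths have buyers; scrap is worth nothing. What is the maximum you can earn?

Consider every possible first cut. r[k] is the best of p[i]+r[k−i] over all sellable i≤k.
r[1] = 0
r[2] = 5
r[3] = max(5+0, 7+0) = 7
r[4] = max(5+5, 7+0) = 10
r[5] = max(5+7, 7+5) = 12
r[6] = max(5+10, 7+7) = 15
r[7] = max(5+12, 7+10, 36+0) = 36
r[8] = max(5+15, 7+12, 36+0) = 36
r[9] = max(5+36, 7+15, 36+5) = 41
One optimal cutting: 7 + 2 → $41.

41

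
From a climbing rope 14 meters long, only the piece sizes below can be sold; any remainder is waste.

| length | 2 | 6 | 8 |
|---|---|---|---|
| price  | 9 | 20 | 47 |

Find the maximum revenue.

74

Build r[k] bottom-up: r[k] = max over allowed piece i of (p[i] + r[k−i]).
r[1] = 0
r[2] = 9
r[3] = 9
r[4] = 18  (first piece 2, then r[2]=9)
r[5] = 18
r[6] = max(9+18, 20+0) = 27
r[7] = max(9+18, 20+0) = 27
r[8] = max(9+27, 20+9, 47+0) = 47
r[9] = max(9+27, 20+9, 47+0) = 47
r[10] = max(9+47, 20+18, 47+9) = 56
r[11] = max(9+47, 20+18, 47+9) = 56
r[12] = max(9+56, 20+27, 47+18) = 65
r[13] = max(9+56, 20+27, 47+18) = 65
r[14] = max(9+65, 20+47, 47+27) = 74
One optimal cutting: 8 + 2 + 2 + 2 → €74.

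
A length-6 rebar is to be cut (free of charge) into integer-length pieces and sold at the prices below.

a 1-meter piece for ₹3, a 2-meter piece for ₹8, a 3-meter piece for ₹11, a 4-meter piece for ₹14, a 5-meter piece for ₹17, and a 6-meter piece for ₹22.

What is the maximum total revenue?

24

Let r[k] be the best obtainable value from length k. For each k, try every first piece i and keep the best of price[i] + r[k−i].
r[1] = 3
r[2] = max(3+3, 8+0) = 8
r[3] = max(3+8, 8+3, 11+0) = 11
r[4] = max(3+11, 8+8, 11+3, 14+0) = 16
r[5] = max(3+16, 8+11, 11+8, 14+3, 17+0) = 19
r[6] = max(3+19, 8+16, 11+11, 14+8, 17+3, 22+0) = 24
One optimal cutting: 2 + 2 + 2 → ₹8 + ₹8 + ₹8 = ₹24.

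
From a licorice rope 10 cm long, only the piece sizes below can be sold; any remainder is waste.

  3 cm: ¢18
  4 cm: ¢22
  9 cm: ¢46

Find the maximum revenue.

Consider every possible first cut. f[k] is the best of p[i]+f[k−i] over all sellable i≤k.
f[1] = 0
f[2] = 0
f[3] = 18
f[4] = max(18+0, 22+0) = 22
f[5] = max(18+0, 22+0) = 22
f[6] = max(18+18, 22+0) = 36
f[7] = max(18+22, 22+18) = 40
f[8] = max(18+22, 22+22) = 44
f[9] = max(18+36, 22+22, 46+0) = 54
f[10] = max(18+40, 22+36, 46+0) = 58
One optimal cutting: 4 + 3 + 3 → ¢58.

58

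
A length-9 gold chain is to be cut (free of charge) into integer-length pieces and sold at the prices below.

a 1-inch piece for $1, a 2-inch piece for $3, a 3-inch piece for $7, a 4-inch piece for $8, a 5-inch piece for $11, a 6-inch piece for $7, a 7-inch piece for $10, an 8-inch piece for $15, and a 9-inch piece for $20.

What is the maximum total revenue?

Build best[k] bottom-up: best[k] = max over allowed piece i of (p[i] + best[k−i]).
best[1] = 1
best[2] = 3
best[3] = 7
best[4] = 8  (first piece 1, then best[3]=7)
best[5] = 11
best[6] = 14  (first piece 3, then best[3]=7)
best[7] = 15  (first piece 1, then best[6]=14)
best[8] = 18  (first piece 3, then best[5]=11)
best[9] = 21  (first piece 3, then best[6]=14)
One optimal cutting: 3 + 3 + 3 → $7 + $7 + $7 = $21.

21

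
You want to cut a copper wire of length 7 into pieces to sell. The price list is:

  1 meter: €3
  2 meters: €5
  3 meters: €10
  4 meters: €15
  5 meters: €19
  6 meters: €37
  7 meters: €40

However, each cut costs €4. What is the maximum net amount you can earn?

Consider every possible first cut. net[k] is the best of p[i]+net[k−i] over all sellable i≤k, charging 4 whenever i<k.
net[1] = 3
net[2] = 5
net[3] = 10
net[4] = 15
net[5] = 19
net[6] = 37
net[7] = 40
Best is to make no cuts and sell whole for €40.

40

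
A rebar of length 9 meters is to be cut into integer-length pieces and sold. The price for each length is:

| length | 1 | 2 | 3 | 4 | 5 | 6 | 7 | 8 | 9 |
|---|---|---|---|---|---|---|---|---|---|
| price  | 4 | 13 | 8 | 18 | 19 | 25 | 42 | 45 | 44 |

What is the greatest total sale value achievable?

56

Consider every possible first cut. best[k] is the best of p[i]+best[k−i] over all sellable i≤k.
best[1] = 4
best[2] = max(4+4, 13+0) = 13
best[3] = max(4+13, 13+4, 8+0) = 17
best[4] = max(4+17, 13+13, 8+4, 18+0) = 26
best[5] = max(4+26, 13+17, 8+13, 18+4, 19+0) = 30
best[6] = max(4+30, 13+26, 8+17, 18+13, 19+4, 25+0) = 39
best[7] = max(4+39, 13+30, 8+26, …, 25+4, 42+0) = 43
best[8] = max(4+43, 13+39, 8+30, …, 42+4, 45+0) = 52
best[9] = max(4+52, 13+43, 8+39, …, 45+4, 44+0) = 56
One optimal cutting: 2 + 2 + 2 + 2 + 1 → ₹13 + ₹13 + ₹13 + ₹13 + ₹4 = ₹56.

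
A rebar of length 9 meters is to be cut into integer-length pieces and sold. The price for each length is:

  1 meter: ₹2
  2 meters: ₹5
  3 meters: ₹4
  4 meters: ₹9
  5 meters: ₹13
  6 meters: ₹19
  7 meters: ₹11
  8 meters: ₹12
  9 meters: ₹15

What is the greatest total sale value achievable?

Build R[k] bottom-up: R[k] = max over allowed piece i of (p[i] + R[k−i]).
R[1] = 2
R[2] = 5
R[3] = 7  (first piece 1, then R[2]=5)
R[4] = 10  (first piece 2, then R[2]=5)
R[5] = 13
R[6] = 19
R[7] = 21  (first piece 1, then R[6]=19)
R[8] = 24  (first piece 2, then R[6]=19)
R[9] = 26  (first piece 1, then R[8]=24)
One optimal cutting: 6 + 2 + 1 → ₹19 + ₹5 + ₹2 = ₹26.

26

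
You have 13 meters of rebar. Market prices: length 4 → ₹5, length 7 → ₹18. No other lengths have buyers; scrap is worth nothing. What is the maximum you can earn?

23

Consider every possible first cut. f[k] is the best of p[i]+f[k−i] over all sellable i≤k.
f[1] = 0
f[2] = 0
f[3] = 0
f[4] = 5
f[5] = 5
f[6] = 5
f[7] = 18
f[8] = 18
f[9] = 18
f[10] = 18
f[11] = 23  (first piece 4, then f[7]=18)
f[12] = 23
f[13] = 23
One optimal cutting: pieces 7 + 4 with 2 meters of scrap → ₹23.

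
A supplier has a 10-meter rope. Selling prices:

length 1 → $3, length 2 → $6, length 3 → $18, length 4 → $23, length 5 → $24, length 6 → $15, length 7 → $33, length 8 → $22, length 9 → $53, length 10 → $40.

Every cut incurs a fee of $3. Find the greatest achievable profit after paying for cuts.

Consider every possible first cut. net[k] is the best of p[i]+net[k−i] over all sellable i≤k, charging 3 whenever i<k.
net[1] = 3
net[2] = max(3+3-3, 6+0) = 6
net[3] = max(3+6-3, 6+3-3, 18+0) = 18
net[4] = max(3+18-3, 6+6-3, 18+3-3, 23+0) = 23
net[5] = max(3+23-3, 6+18-3, 18+6-3, 23+3-3, 24+0) = 24
net[6] = max(3+24-3, 6+23-3, 18+18-3, 23+6-3, 24+3-3, 15+0) = 33
net[7] = max(3+33-3, 6+24-3, 18+23-3, …, 15+3-3, 33+0) = 38
net[8] = max(3+38-3, 6+33-3, 18+24-3, …, 33+3-3, 22+0) = 43
net[9] = max(3+43-3, 6+38-3, 18+33-3, …, 22+3-3, 53+0) = 53
net[10] = max(3+53-3, 6+43-3, 18+38-3, …, 53+3-3, 40+0) = 53
One optimal plan: pieces 9 + 1 (1 cut) → $56 − $3 = $53.

53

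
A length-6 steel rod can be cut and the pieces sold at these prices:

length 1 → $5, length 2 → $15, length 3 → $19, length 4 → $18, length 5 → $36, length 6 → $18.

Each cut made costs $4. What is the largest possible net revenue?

37

Consider every possible first cut. net[k] is the best of p[i]+net[k−i] over all sellable i≤k, charging 4 whenever i<k.
net[1] = 5
net[2] = max(5+5-4, 15+0) = 15
net[3] = max(5+15-4, 15+5-4, 19+0) = 19
net[4] = max(5+19-4, 15+15-4, 19+5-4, 18+0) = 26
net[5] = max(5+26-4, 15+19-4, 19+15-4, 18+5-4, 36+0) = 36
net[6] = max(5+36-4, 15+26-4, 19+19-4, 18+15-4, 36+5-4, 18+0) = 37
One optimal plan: pieces 5 + 1 (1 cut) → $41 − $4 = $37.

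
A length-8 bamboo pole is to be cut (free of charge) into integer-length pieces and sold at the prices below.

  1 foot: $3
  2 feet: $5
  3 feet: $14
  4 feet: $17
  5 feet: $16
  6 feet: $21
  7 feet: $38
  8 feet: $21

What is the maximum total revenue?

41

Consider every possible first cut. R[k] is the best of p[i]+R[k−i] over all sellable i≤k.
R[1] = 3
R[2] = max(3+3, 5+0) = 6
R[3] = max(3+6, 5+3, 14+0) = 14
R[4] = max(3+14, 5+6, 14+3, 17+0) = 17
R[5] = max(3+17, 5+14, 14+6, 17+3, 16+0) = 20
R[6] = max(3+20, 5+17, 14+14, 17+6, 16+3, 21+0) = 28
R[7] = max(3+28, 5+20, 14+17, …, 21+3, 38+0) = 38
R[8] = max(3+38, 5+28, 14+20, …, 38+3, 21+0) = 41
One optimal cutting: 7 + 1 → $38 + $3 = $41.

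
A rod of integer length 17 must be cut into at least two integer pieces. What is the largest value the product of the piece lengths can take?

486

Let P[k] be the best product for length k (with at least one cut). For each first piece i, the rest contributes max(k−i, P[k−i]).
P[2] = 1·max(1,0) = 1·1 = 1
P[3] = max(1·2, 2·1) = 2
P[4] = max(1·3, 2·2, 3·1) = 4
P[5] = max(1·4, 2·3, 3·2, 4·1) = 6
P[6] = max(1·6, 2·4, 3·3, 4·2, 5·1) = 9
P[7] = max(1·9, 2·6, 3·4, 4·3, 5·2, 6·1) = 12
P[8] = max(1·12, 2·9, 3·6, …, 6·2, 7·1) = 18
P[9] = max(1·18, 2·12, 3·9, …, 7·2, 8·1) = 27
P[10] = max(1·27, 2·18, 3·12, …, 8·2, 9·1) = 36
P[11] = max(1·36, 2·27, 3·18, …, 9·2, 10·1) = 54
P[12] = max(1·54, 2·36, 3·27, …, 10·2, 11·1) = 81
P[13] = max(1·81, 2·54, 3·36, …, 11·2, 12·1) = 108
P[14] = max(1·108, 2·81, 3·54, …, 12·2, 13·1) = 162
P[15] = max(1·162, 2·108, 3·81, …, 13·2, 14·1) = 243
P[16] = max(1·243, 2·162, 3·108, …, 14·2, 15·1) = 324
P[17] = max(1·324, 2·243, 3·162, …, 15·2, 16·1) = 486
One optimal split: 3 + 3 + 3 + 3 + 3 + 2; product 3·3·3·3·3·2 = 486.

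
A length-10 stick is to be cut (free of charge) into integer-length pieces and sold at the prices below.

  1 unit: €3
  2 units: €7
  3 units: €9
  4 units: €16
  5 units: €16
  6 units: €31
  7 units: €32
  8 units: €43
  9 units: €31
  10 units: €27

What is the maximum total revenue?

50

Consider every possible first cut. best[k] is the best of p[i]+best[k−i] over all sellable i≤k.
best[1] = 3
best[2] = max(3+3, 7+0) = 7
best[3] = max(3+7, 7+3, 9+0) = 10
best[4] = max(3+10, 7+7, 9+3, 16+0) = 16
best[5] = max(3+16, 7+10, 9+7, 16+3, 16+0) = 19
best[6] = max(3+19, 7+16, 9+10, 16+7, 16+3, 31+0) = 31
best[7] = max(3+31, 7+19, 9+16, …, 31+3, 32+0) = 34
best[8] = max(3+34, 7+31, 9+19, …, 32+3, 43+0) = 43
best[9] = max(3+43, 7+34, 9+31, …, 43+3, 31+0) = 46
best[10] = max(3+46, 7+43, 9+34, …, 31+3, 27+0) = 50
One optimal cutting: 8 + 2 → €43 + €7 = €50.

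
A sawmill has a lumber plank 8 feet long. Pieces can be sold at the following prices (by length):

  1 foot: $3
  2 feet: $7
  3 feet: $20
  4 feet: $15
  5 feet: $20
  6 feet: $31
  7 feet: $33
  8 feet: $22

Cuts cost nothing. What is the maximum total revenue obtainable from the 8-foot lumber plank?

47

Build v[k] bottom-up: v[k] = max over allowed piece i of (p[i] + v[k−i]).
v[1] = 3
v[2] = max(3+3, 7+0) = 7
v[3] = max(3+7, 7+3, 20+0) = 20
v[4] = max(3+20, 7+7, 20+3, 15+0) = 23
v[5] = max(3+23, 7+20, 20+7, 15+3, 20+0) = 27
v[6] = max(3+27, 7+23, 20+20, 15+7, 20+3, 31+0) = 40
v[7] = max(3+40, 7+27, 20+23, …, 31+3, 33+0) = 43
v[8] = max(3+43, 7+40, 20+27, …, 33+3, 22+0) = 47
One optimal cutting: 3 + 3 + 2 → $20 + $20 + $7 = $47.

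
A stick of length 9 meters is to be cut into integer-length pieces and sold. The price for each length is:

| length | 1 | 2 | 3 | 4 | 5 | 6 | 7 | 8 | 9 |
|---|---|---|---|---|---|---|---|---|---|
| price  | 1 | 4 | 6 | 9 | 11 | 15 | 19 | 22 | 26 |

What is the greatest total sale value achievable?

26

Consider every possible first cut. R[k] is the best of p[i]+R[k−i] over all sellable i≤k.
R[1] = 1
R[2] = 4
R[3] = 6
R[4] = 9
R[5] = 11
R[6] = 15
R[7] = 19
R[8] = 22
R[9] = 26
Best is to sell the whole 9-meter piece uncut for 26.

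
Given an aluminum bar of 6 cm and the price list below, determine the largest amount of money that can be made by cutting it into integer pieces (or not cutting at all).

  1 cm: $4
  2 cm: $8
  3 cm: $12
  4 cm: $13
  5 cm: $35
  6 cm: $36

39

Build v[k] bottom-up: v[k] = max over allowed piece i of (p[i] + v[k−i]).
v[1] = 4
v[2] = 8  (first piece 1, then v[1]=4)
v[3] = 12  (first piece 1, then v[2]=8)
v[4] = 16  (first piece 1, then v[3]=12)
v[5] = 35
v[6] = 39  (first piece 1, then v[5]=35)
One optimal cutting: 5 + 1 → $35 + $4 = $39.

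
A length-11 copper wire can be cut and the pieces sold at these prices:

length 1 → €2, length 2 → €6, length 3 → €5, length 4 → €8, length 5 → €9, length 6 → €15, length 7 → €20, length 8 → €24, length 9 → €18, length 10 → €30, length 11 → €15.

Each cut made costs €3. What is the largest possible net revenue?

Build v[k] bottom-up: v[k] = max over allowed piece i of (p[i] + v[k−i]) − 3 per cut.
v[1] = 2
v[2] = 6
v[3] = 5  (first piece 1, then v[2]=6)
v[4] = 9  (first piece 2, then v[2]=6)
v[5] = 9
v[6] = 15
v[7] = 20
v[8] = 24
v[9] = 23  (first piece 1, then v[8]=24)
v[10] = 30
v[11] = 29  (first piece 1, then v[10]=30)
One optimal plan: pieces 10 + 1 (1 cut) → €32 − €3 = €29.

29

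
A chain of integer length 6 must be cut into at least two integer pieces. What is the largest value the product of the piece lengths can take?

Define P[k] = max over 1≤i<k of i · max(k−i, P[k−i]); the inner max lets the remainder stay uncut if that's better.
P[2] = 1*max(1,0) = 1*1 = 1
P[3] = 1*max(2,1) = 1*2 = 2
P[4] = 2*max(2,1) = 2*2 = 4
P[5] = 2*max(3,2) = 2*3 = 6
P[6] = 3*max(3,2) = 3*3 = 9
One optimal split: 3 + 3; product 3*3 = 9.

9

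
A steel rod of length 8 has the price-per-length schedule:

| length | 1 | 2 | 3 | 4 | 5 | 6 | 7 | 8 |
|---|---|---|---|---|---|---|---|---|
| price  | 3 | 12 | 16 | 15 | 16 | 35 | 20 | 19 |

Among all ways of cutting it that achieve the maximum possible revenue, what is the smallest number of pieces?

4

Build r[k] bottom-up: r[k] = max over allowed piece i of (p[i] + r[k−i]).
r[1] = 3
r[2] = max(3+3, 12+0) = 12
r[3] = max(3+12, 12+3, 16+0) = 16
r[4] = max(3+16, 12+12, 16+3, 15+0) = 24
r[5] = max(3+24, 12+16, 16+12, 15+3, 16+0) = 28
r[6] = max(3+28, 12+24, 16+16, 15+12, 16+3, 35+0) = 36
r[7] = max(3+36, 12+28, 16+24, …, 35+3, 20+0) = 40
r[8] = max(3+40, 12+36, 16+28, …, 20+3, 19+0) = 48
Maximum revenue is $48.
Now minimize piece count subject to staying optimal: for each k, pieces[k] = 1 + min over i with p[i]+r[k−i]=r[k] of pieces[k−i].
pieces[5] = 2
pieces[6] = 3
pieces[7] = 3
pieces[8] = 4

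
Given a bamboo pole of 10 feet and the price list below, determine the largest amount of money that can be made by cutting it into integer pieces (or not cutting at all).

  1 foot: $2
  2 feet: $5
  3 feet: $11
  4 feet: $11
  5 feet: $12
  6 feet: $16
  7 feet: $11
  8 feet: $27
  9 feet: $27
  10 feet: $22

Let v[k] be the best obtainable value from length k. For each k, try every first piece i and keep the best of price[i] + v[k−i].
v[1] = 2
v[2] = 5
v[3] = 11
v[4] = 13  (first piece 1, then v[3]=11)
v[5] = 16  (first piece 2, then v[3]=11)
v[6] = 22  (first piece 3, then v[3]=11)
v[7] = 24  (first piece 1, then v[6]=22)
v[8] = 27  (first piece 2, then v[6]=22)
v[9] = 33  (first piece 3, then v[6]=22)
v[10] = 35  (first piece 1, then v[9]=33)
One optimal cutting: 3 + 3 + 3 + 1 → $11 + $11 + $11 + $2 = $35.

35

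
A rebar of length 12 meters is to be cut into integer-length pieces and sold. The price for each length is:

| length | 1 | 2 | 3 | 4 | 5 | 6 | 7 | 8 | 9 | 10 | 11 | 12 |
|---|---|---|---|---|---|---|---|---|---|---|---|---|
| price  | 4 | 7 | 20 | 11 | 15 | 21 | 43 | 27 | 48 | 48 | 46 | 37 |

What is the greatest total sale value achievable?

Build r[k] bottom-up: r[k] = max over allowed piece i of (p[i] + r[k−i]).
r[1] = 4
r[2] = 8  (first piece 1, then r[1]=4)
r[3] = 20
r[4] = 24  (first piece 1, then r[3]=20)
r[5] = 28  (first piece 1, then r[4]=24)
r[6] = 40  (first piece 3, then r[3]=20)
r[7] = 44  (first piece 1, then r[6]=40)
r[8] = 48  (first piece 1, then r[7]=44)
r[9] = 60  (first piece 3, then r[6]=40)
r[10] = 64  (first piece 1, then r[9]=60)
r[11] = 68  (first piece 1, then r[10]=64)
r[12] = 80  (first piece 3, then r[9]=60)
One optimal cutting: 3 + 3 + 3 + 3 → ₹20 + ₹20 + ₹20 + ₹20 = ₹80.

80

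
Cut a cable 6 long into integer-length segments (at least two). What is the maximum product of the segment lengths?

Define prod[k] = max over 1≤i<k of i · max(k−i, prod[k−i]); the inner max lets the remainder stay uncut if that's better.
prod[2] = 1·max(1,0) = 1·1 = 1
prod[3] = 1·max(2,1) = 1·2 = 2
prod[4] = 2·max(2,1) = 2·2 = 4
prod[5] = 2·max(3,2) = 2·3 = 6
prod[6] = 3·max(3,2) = 3·3 = 9
One optimal split: 3 + 3; product 3·3 = 9.

9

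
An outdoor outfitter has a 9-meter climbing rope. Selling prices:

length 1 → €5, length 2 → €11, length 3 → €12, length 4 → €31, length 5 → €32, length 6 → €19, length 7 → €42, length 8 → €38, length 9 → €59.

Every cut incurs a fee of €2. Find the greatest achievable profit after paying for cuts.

Let v[k] be the best obtainable value from length k. For each k, try every first piece i and keep the best of price[i] + v[k−i] minus the 2 cut fee when i<k.
v[1] = 5
v[2] = max(5+5-2, 11+0) = 11
v[3] = max(5+11-2, 11+5-2, 12+0) = 14
v[4] = max(5+14-2, 11+11-2, 12+5-2, 31+0) = 31
v[5] = max(5+31-2, 11+14-2, 12+11-2, 31+5-2, 32+0) = 34
v[6] = max(5+34-2, 11+31-2, 12+14-2, 31+11-2, 32+5-2, 19+0) = 40
v[7] = max(5+40-2, 11+34-2, 12+31-2, …, 19+5-2, 42+0) = 43
v[8] = max(5+43-2, 11+40-2, 12+34-2, …, 42+5-2, 38+0) = 60
v[9] = max(5+60-2, 11+43-2, 12+40-2, …, 38+5-2, 59+0) = 63
One optimal plan: pieces 4 + 4 + 1 (2 cuts) → €67 − €4 = €63.

63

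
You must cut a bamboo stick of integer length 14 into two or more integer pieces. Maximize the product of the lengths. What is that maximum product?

162

Define P[k] = max over 1≤i<k of i · max(k−i, P[k−i]); the inner max lets the remainder stay uncut if that's better.
Small cases: P[2]=1, P[3]=2, P[4]=4, P[5]=6, P[6]=9, P[7]=12, P[8]=18.
P[9] = max(1×18, 2×12, 3×9, …, 7×2, 8×1) = 27
P[10] = max(1×27, 2×18, 3×12, …, 8×2, 9×1) = 36
P[11] = max(1×36, 2×27, 3×18, …, 9×2, 10×1) = 54
P[12] = max(1×54, 2×36, 3×27, …, 10×2, 11×1) = 81
P[13] = max(1×81, 2×54, 3×36, …, 11×2, 12×1) = 108
P[14] = max(1×108, 2×81, 3×54, …, 12×2, 13×1) = 162
One optimal split: 3 + 3 + 3 + 3 + 2; product 3×3×3×3×2 = 162.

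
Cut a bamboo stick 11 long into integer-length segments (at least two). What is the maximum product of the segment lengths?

Fill f[k] for k=2..11: at each k try every first piece i and multiply by the better of (k−i) uncut or f[k−i].
f[2] = 1·max(1,0) = 1·1 = 1
f[3] = 1·max(2,1) = 1·2 = 2
f[4] = 2·max(2,1) = 2·2 = 4
f[5] = 2·max(3,2) = 2·3 = 6
f[6] = 3·max(3,2) = 3·3 = 9
f[7] = 2·max(5,6) = 2·6 = 12
f[8] = 2·max(6,9) = 2·9 = 18
f[9] = 3·max(6,9) = 3·9 = 27
f[10] = 2·max(8,18) = 2·18 = 36
f[11] = 2·max(9,27) = 2·27 = 54
One optimal split: 3 + 3 + 3 + 2; product 3·3·3·2 = 54.

54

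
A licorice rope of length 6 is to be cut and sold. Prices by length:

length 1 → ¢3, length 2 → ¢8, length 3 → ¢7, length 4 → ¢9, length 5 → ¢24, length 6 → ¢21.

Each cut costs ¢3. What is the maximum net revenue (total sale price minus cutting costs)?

Build v[k] bottom-up: v[k] = max over allowed piece i of (p[i] + v[k−i]) − 3 per cut.
v[1] = 3
v[2] = max(3+3-3, 8+0) = 8
v[3] = max(3+8-3, 8+3-3, 7+0) = 8
v[4] = max(3+8-3, 8+8-3, 7+3-3, 9+0) = 13
v[5] = max(3+13-3, 8+8-3, 7+8-3, 9+3-3, 24+0) = 24
v[6] = max(3+24-3, 8+13-3, 7+8-3, 9+8-3, 24+3-3, 21+0) = 24
One optimal plan: pieces 5 + 1 (1 cut) → ¢27 − ¢3 = ¢24.

24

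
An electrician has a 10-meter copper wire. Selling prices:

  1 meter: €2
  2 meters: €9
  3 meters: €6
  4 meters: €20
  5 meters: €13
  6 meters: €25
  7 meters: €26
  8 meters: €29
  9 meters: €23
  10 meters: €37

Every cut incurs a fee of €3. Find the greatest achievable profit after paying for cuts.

43

Consider every possible first cut. v[k] is the best of p[i]+v[k−i] over all sellable i≤k, charging 3 whenever i<k.
v[1] = 2
v[2] = 9
v[3] = 8  (first piece 1, then v[2]=9)
v[4] = 20
v[5] = 19  (first piece 1, then v[4]=20)
v[6] = 26  (first piece 2, then v[4]=20)
v[7] = 26
v[8] = 37  (first piece 4, then v[4]=20)
v[9] = 36  (first piece 1, then v[8]=37)
v[10] = 43  (first piece 2, then v[8]=37)
One optimal plan: pieces 4 + 4 + 2 (2 cuts) → €49 − €6 = €43.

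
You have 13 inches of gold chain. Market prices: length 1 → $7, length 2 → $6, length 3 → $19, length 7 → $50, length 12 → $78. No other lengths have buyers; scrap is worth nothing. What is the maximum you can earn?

92

Build best[k] bottom-up: best[k] = max over allowed piece i of (p[i] + best[k−i]).
best[1] = 7
best[2] = 14  (first piece 1, then best[1]=7)
best[3] = 21  (first piece 1, then best[2]=14)
best[4] = 28  (first piece 1, then best[3]=21)
best[5] = 35  (first piece 1, then best[4]=28)
best[6] = 42  (first piece 1, then best[5]=35)
best[7] = 50
best[8] = 57  (first piece 1, then best[7]=50)
best[9] = 64  (first piece 1, then best[8]=57)
best[10] = 71  (first piece 1, then best[9]=64)
best[11] = 78  (first piece 1, then best[10]=71)
best[12] = 85  (first piece 1, then best[11]=78)
best[13] = 92  (first piece 1, then best[12]=85)
One optimal cutting: 7 + 1 + 1 + 1 + 1 + 1 + 1 → $92.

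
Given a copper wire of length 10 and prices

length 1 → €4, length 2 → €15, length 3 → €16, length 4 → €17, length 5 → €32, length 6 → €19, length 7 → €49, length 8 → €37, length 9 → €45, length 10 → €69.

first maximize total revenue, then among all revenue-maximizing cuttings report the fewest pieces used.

Let r[k] be the best obtainable value from length k. For each k, try every first piece i and keep the best of price[i] + r[k−i].
r[1] = 4
r[2] = 15
r[3] = 19  (first piece 1, then r[2]=15)
r[4] = 30  (first piece 2, then r[2]=15)
r[5] = 34  (first piece 1, then r[4]=30)
r[6] = 45  (first piece 2, then r[4]=30)
r[7] = 49  (first piece 1, then r[6]=45)
r[8] = 60  (first piece 2, then r[6]=45)
r[9] = 64  (first piece 1, then r[8]=60)
r[10] = 75  (first piece 2, then r[8]=60)
Maximum revenue is €75.
Now minimize piece count subject to staying optimal: for each k, pieces[k] = 1 + min over i with p[i]+r[k−i]=r[k] of pieces[k−i].
pieces[7] = 1
pieces[8] = 4
pieces[9] = 2
pieces[10] = 5

5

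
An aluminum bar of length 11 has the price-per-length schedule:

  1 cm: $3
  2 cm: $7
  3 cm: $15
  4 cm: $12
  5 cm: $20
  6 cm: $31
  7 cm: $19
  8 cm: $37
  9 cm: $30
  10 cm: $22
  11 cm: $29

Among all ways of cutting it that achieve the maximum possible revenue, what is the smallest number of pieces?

Let r[k] be the best obtainable value from length k. For each k, try every first piece i and keep the best of price[i] + r[k−i].
r[1] = 3
r[2] = max(3+3, 7+0) = 7
r[3] = max(3+7, 7+3, 15+0) = 15
r[4] = max(3+15, 7+7, 15+3, 12+0) = 18
r[5] = max(3+18, 7+15, 15+7, 12+3, 20+0) = 22
r[6] = max(3+22, 7+18, 15+15, 12+7, 20+3, 31+0) = 31
r[7] = max(3+31, 7+22, 15+18, …, 31+3, 19+0) = 34
r[8] = max(3+34, 7+31, 15+22, …, 19+3, 37+0) = 38
r[9] = max(3+38, 7+34, 15+31, …, 37+3, 30+0) = 46
r[10] = max(3+46, 7+38, 15+34, …, 30+3, 22+0) = 49
r[11] = max(3+49, 7+46, 15+38, …, 22+3, 29+0) = 53
Maximum revenue is $53.
Now minimize piece count subject to staying optimal: for each k, pieces[k] = 1 + min over i with p[i]+r[k−i]=r[k] of pieces[k−i].
pieces[8] = 2
pieces[9] = 2
pieces[10] = 3
pieces[11] = 3

3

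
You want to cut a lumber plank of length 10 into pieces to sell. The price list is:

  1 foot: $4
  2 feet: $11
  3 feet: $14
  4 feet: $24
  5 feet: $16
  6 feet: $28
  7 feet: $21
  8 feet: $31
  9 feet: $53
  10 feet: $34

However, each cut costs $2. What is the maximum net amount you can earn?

55

Let net[k] be the best obtainable value from length k. For each k, try every first piece i and keep the best of price[i] + net[k−i] minus the 2 cut fee when i<k.
net[1] = 4
net[2] = max(4+4-2, 11+0) = 11
net[3] = max(4+11-2, 11+4-2, 14+0) = 14
net[4] = max(4+14-2, 11+11-2, 14+4-2, 24+0) = 24
net[5] = max(4+24-2, 11+14-2, 14+11-2, 24+4-2, 16+0) = 26
net[6] = max(4+26-2, 11+24-2, 14+14-2, 24+11-2, 16+4-2, 28+0) = 33
net[7] = max(4+33-2, 11+26-2, 14+24-2, …, 28+4-2, 21+0) = 36
net[8] = max(4+36-2, 11+33-2, 14+26-2, …, 21+4-2, 31+0) = 46
net[9] = max(4+46-2, 11+36-2, 14+33-2, …, 31+4-2, 53+0) = 53
net[10] = max(4+53-2, 11+46-2, 14+36-2, …, 53+4-2, 34+0) = 55
One optimal plan: pieces 9 + 1 (1 cut) → $57 − $2 = $55.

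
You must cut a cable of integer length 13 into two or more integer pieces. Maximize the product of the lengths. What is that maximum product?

108

Define prod[k] = max over 1≤i<k of i · max(k−i, prod[k−i]); the inner max lets the remainder stay uncut if that's better.
prod[2] = 1*max(1,0) = 1*1 = 1
prod[3] = 1*max(2,1) = 1*2 = 2
prod[4] = 2*max(2,1) = 2*2 = 4
prod[5] = 2*max(3,2) = 2*3 = 6
prod[6] = 3*max(3,2) = 3*3 = 9
prod[7] = 2*max(5,6) = 2*6 = 12
prod[8] = 2*max(6,9) = 2*9 = 18
prod[9] = 3*max(6,9) = 3*9 = 27
prod[10] = 2*max(8,18) = 2*18 = 36
prod[11] = 2*max(9,27) = 2*27 = 54
prod[12] = 3*max(9,27) = 3*27 = 81
prod[13] = 2*max(11,54) = 2*54 = 108
One optimal split: 3 + 3 + 3 + 2 + 2; product 3*3*3*2*2 = 108.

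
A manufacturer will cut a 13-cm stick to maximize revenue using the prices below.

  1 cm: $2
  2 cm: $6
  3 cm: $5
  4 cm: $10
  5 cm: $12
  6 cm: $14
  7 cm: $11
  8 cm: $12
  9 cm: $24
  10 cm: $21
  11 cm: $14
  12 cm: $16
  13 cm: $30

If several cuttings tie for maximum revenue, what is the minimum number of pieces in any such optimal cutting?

7

Consider every possible first cut. r[k] is the best of p[i]+r[k−i] over all sellable i≤k.
r[1] = 2
r[2] = 6
r[3] = 8  (first piece 1, then r[2]=6)
r[4] = 12  (first piece 2, then r[2]=6)
r[5] = 14  (first piece 1, then r[4]=12)
r[6] = 18  (first piece 2, then r[4]=12)
r[7] = 20  (first piece 1, then r[6]=18)
r[8] = 24  (first piece 2, then r[6]=18)
r[9] = 26  (first piece 1, then r[8]=24)
r[10] = 30  (first piece 2, then r[8]=24)
r[11] = 32  (first piece 1, then r[10]=30)
r[12] = 36  (first piece 2, then r[10]=30)
r[13] = 38  (first piece 1, then r[12]=36)
Maximum revenue is $38.
Now minimize piece count subject to staying optimal: for each k, pieces[k] = 1 + min over i with p[i]+r[k−i]=r[k] of pieces[k−i].
pieces[10] = 5
pieces[11] = 6
pieces[12] = 6
pieces[13] = 7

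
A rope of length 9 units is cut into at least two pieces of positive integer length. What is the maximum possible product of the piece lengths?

27

Define g[k] = max over 1≤i<k of i · max(k−i, g[k−i]); the inner max lets the remainder stay uncut if that's better.
g[2] = 1*max(1,0) = 1*1 = 1
g[3] = max(1*2, 2*1) = 2
g[4] = max(1*3, 2*2, 3*1) = 4
g[5] = max(1*4, 2*3, 3*2, 4*1) = 6
g[6] = max(1*6, 2*4, 3*3, 4*2, 5*1) = 9
g[7] = max(1*9, 2*6, 3*4, 4*3, 5*2, 6*1) = 12
g[8] = max(1*12, 2*9, 3*6, …, 6*2, 7*1) = 18
g[9] = max(1*18, 2*12, 3*9, …, 7*2, 8*1) = 27
One optimal split: 3 + 3 + 3; product 3*3*3 = 27.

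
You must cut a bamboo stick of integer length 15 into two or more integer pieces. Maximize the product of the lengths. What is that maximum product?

243

Fill prod[k] for k=2..15: at each k try every first piece i and multiply by the better of (k−i) uncut or prod[k−i].
prod[2] = 1*max(1,0) = 1*1 = 1
prod[3] = max(1*2, 2*1) = 2
prod[4] = max(1*3, 2*2, 3*1) = 4
prod[5] = max(1*4, 2*3, 3*2, 4*1) = 6
prod[6] = max(1*6, 2*4, 3*3, 4*2, 5*1) = 9
prod[7] = max(1*9, 2*6, 3*4, 4*3, 5*2, 6*1) = 12
prod[8] = max(1*12, 2*9, 3*6, …, 6*2, 7*1) = 18
prod[9] = max(1*18, 2*12, 3*9, …, 7*2, 8*1) = 27
prod[10] = max(1*27, 2*18, 3*12, …, 8*2, 9*1) = 36
prod[11] = max(1*36, 2*27, 3*18, …, 9*2, 10*1) = 54
prod[12] = max(1*54, 2*36, 3*27, …, 10*2, 11*1) = 81
prod[13] = max(1*81, 2*54, 3*36, …, 11*2, 12*1) = 108
prod[14] = max(1*108, 2*81, 3*54, …, 12*2, 13*1) = 162
prod[15] = max(1*162, 2*108, 3*81, …, 13*2, 14*1) = 243
One optimal split: 3 + 3 + 3 + 3 + 3; product 3*3*3*3*3 = 243.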